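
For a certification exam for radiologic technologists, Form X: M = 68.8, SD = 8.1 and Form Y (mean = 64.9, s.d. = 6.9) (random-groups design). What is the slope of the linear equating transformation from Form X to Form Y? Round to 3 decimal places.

A = SD_Y / SD_X = 6.9 / 8.1 = 0.852

0.852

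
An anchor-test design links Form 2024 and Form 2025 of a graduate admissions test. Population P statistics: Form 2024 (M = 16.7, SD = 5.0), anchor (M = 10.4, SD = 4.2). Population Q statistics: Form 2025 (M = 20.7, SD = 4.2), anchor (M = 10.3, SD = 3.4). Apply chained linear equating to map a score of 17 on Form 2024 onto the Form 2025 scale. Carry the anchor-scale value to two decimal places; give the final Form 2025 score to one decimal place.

Form 2024 → anchor (Population P): v = (4.2/5.0)(17 − 16.7) + 10.4 = 10.65
anchor → Form 2025 (Population Q): y = (4.2/3.4)(10.65 − 10.3) + 20.7 = 21.1

21.1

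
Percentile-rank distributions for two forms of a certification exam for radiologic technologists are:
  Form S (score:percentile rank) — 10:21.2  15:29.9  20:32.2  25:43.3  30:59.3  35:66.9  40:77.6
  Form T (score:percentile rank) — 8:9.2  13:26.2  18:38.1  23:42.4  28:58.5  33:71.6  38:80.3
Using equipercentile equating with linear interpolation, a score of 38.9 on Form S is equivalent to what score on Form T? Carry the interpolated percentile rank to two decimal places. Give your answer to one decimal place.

35.1

PR of 38.9 on Form S: 66.9 + (38.9 − 35)/(40 − 35) × (77.6 − 66.9) = 75.25
On Form T, PR 75.25 falls between score 33 (PR 71.6) and 38 (PR 80.3).
Interpolate: 33 + (75.25 − 71.6)/(80.3 − 71.6) × (38 − 33) = 35.1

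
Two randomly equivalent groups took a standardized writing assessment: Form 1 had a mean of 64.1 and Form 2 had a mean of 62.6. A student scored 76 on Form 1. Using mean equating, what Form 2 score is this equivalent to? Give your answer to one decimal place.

74.5

Mean equating: y = x + (M_Y − M_X) = 76 + (62.6 − 64.1) = 74.5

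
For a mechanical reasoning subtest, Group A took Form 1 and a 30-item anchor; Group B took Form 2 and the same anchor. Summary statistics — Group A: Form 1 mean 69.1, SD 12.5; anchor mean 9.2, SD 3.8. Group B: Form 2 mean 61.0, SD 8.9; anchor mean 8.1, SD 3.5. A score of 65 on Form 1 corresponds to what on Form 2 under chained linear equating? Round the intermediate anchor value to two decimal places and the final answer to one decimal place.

Form 1 → anchor (Group A): v = (3.8/12.5)(65 − 69.1) + 9.2 = 7.95
anchor → Form 2 (Group B): y = (8.9/3.5)(7.95 − 8.1) + 61.0 = 60.6

60.6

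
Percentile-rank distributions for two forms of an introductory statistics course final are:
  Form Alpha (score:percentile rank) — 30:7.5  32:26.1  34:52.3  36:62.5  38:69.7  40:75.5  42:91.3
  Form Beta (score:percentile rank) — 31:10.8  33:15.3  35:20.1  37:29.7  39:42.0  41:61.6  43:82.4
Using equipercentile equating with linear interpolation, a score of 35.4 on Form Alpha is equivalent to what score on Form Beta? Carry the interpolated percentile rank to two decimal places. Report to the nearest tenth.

PR of 35.4 on Form Alpha: 52.3 + (35.4 − 34)/(36 − 34) × (62.5 − 52.3) = 59.44
On Form Beta, PR 59.44 falls between score 39 (PR 42.0) and 41 (PR 61.6).
Interpolate: 39 + (59.44 − 42.0)/(61.6 − 42.0) × (41 − 39) = 40.8

40.8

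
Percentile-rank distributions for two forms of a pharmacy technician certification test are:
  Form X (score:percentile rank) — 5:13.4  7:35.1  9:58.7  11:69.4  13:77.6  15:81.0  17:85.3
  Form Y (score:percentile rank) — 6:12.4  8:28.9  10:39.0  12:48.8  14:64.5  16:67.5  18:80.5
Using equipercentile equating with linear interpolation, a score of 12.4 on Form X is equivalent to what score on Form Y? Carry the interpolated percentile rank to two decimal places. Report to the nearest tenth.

PR of 12.4 on Form X: 69.4 + (12.4 − 11)/(13 − 11) × (77.6 − 69.4) = 75.14
On Form Y, PR 75.14 falls between score 16 (PR 67.5) and 18 (PR 80.5).
Interpolate: 16 + (75.14 − 67.5)/(80.5 − 67.5) × (18 − 16) = 17.2

17.2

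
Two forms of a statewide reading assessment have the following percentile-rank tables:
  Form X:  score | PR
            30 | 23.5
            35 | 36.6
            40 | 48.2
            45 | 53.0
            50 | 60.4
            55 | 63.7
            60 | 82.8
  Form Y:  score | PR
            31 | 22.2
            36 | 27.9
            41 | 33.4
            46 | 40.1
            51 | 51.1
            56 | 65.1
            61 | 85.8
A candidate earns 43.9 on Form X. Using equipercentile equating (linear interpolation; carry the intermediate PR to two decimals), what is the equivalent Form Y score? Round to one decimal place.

PR of 43.9 on Form X: 48.2 + (43.9 − 40)/(45 − 40) × (53.0 − 48.2) = 51.94
On Form Y, PR 51.94 falls between score 51 (PR 51.1) and 56 (PR 65.1).
Interpolate: 51 + (51.94 − 51.1)/(65.1 − 51.1) × (56 − 51) = 51.3

51.3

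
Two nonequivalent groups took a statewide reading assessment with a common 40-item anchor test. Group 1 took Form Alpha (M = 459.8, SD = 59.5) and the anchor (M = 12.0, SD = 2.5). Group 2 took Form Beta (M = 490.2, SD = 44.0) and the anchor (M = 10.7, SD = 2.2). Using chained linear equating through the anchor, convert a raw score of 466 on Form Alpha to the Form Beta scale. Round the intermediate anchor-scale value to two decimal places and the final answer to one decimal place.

Form Alpha → anchor (Group 1): v = (2.5/59.5)(466 − 459.8) + 12.0 = 12.26
anchor → Form Beta (Group 2): y = (44.0/2.2)(12.26 − 10.7) + 490.2 = 521.4

521.4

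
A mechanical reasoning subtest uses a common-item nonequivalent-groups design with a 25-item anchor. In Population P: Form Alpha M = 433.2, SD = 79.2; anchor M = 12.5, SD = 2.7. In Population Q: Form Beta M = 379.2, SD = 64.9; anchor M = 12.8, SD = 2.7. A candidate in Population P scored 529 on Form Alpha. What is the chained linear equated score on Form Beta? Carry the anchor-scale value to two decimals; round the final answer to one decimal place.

Form Alpha → anchor (Population P): v = (2.7/79.2)(529 − 433.2) + 12.5 = 15.77
anchor → Form Beta (Population Q): y = (64.9/2.7)(15.77 − 12.8) + 379.2 = 450.6

450.6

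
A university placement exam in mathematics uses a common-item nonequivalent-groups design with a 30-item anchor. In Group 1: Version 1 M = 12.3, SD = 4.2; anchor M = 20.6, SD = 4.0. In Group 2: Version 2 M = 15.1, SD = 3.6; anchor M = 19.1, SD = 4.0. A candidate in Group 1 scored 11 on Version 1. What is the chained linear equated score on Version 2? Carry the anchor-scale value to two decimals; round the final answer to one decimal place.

15.3

Version 1 → anchor (Group 1): v = (4.0/4.2)(11 − 12.3) + 20.6 = 19.36
anchor → Version 2 (Group 2): y = (3.6/4.0)(19.36 − 19.1) + 15.1 = 15.3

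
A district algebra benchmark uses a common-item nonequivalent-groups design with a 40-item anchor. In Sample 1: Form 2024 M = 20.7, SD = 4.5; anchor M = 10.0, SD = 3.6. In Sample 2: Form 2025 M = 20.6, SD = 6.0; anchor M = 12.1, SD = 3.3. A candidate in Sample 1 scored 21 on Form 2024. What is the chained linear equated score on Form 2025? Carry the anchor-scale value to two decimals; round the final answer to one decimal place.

Form 2024 → anchor (Sample 1): v = (3.6/4.5)(21 − 20.7) + 10.0 = 10.24
anchor → Form 2025 (Sample 2): y = (6.0/3.3)(10.24 − 12.1) + 20.6 = 17.2

17.2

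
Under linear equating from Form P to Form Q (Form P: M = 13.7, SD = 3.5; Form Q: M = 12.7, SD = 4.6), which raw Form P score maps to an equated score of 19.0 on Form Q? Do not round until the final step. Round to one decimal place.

Invert y = (SD_Y/SD_X)(x − M_X) + M_Y:
x = (SD_X/SD_Y)(y − M_Y) + M_X = (3.5/4.6)(19.0 − 12.7) + 13.7
x = 0.760870 × 6.300 + 13.7 = 18.5

18.5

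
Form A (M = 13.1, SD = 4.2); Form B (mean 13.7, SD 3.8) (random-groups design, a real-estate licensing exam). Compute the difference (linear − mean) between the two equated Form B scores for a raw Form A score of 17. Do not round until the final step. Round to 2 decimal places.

Mean-equated: 17 + (13.7 − 13.1) = 17.60
Linear-equated: (3.8/4.2)(17 − 13.1) + 13.7 = 17.229
Difference = 17.229 − 17.60 = -0.37

-0.37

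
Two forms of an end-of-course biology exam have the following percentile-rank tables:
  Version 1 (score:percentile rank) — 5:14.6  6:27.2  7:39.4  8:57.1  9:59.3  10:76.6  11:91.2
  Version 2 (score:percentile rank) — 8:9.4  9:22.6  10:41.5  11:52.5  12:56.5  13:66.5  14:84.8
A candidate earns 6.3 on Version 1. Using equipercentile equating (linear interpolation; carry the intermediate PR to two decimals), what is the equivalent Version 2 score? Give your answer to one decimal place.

9.4

PR of 6.3 on Version 1: 27.2 + (6.3 − 6)/(7 − 6) × (39.4 − 27.2) = 30.86
On Version 2, PR 30.86 falls between score 9 (PR 22.6) and 10 (PR 41.5).
Interpolate: 9 + (30.86 − 22.6)/(41.5 − 22.6) × (10 − 9) = 9.4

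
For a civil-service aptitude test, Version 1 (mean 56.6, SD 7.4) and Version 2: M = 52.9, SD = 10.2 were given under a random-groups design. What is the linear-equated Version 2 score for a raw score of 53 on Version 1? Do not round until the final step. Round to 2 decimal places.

47.94

Linear equating: y = (SD_Y/SD_X)(x − M_X) + M_Y
y = (10.2/7.4)(53 − 56.6) + 52.9
y = 1.378378 × -3.6 + 52.9 = -4.9622 + 52.9 = 47.94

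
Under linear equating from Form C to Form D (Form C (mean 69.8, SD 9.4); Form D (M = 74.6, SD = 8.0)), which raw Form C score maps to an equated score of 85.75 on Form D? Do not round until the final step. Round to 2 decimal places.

Invert y = (SD_Y/SD_X)(x − M_X) + M_Y:
x = (SD_X/SD_Y)(y − M_Y) + M_X = (9.4/8.0)(85.75 − 74.6) + 69.8
x = 1.175000 × 11.150 + 69.8 = 82.90

82.90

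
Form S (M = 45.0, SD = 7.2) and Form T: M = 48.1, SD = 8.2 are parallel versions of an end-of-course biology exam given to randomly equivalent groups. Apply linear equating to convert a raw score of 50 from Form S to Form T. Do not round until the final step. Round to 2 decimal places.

Linear equating: y = (SD_Y/SD_X)(x − M_X) + M_Y
y = (8.2/7.2)(50 − 45.0) + 48.1
y = 1.138889 × 5.0 + 48.1 = 5.6944 + 48.1 = 53.79

53.79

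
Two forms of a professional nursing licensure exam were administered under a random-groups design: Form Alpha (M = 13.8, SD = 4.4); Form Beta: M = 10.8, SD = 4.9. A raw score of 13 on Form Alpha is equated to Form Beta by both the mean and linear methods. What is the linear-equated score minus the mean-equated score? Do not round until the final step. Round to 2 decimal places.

Mean-equated: 13 + (10.8 − 13.8) = 10.00
Linear-equated: (4.9/4.4)(13 − 13.8) + 10.8 = 9.909
Difference = 9.909 − 10.00 = -0.09

-0.09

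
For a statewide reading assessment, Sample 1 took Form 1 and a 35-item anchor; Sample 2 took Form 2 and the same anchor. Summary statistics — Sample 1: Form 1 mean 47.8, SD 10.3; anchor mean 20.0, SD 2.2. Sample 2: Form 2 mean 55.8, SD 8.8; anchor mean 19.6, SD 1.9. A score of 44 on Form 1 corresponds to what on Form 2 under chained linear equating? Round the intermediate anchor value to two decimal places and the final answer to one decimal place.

Form 1 → anchor (Sample 1): v = (2.2/10.3)(44 − 47.8) + 20.0 = 19.19
anchor → Form 2 (Sample 2): y = (8.8/1.9)(19.19 − 19.6) + 55.8 = 53.9

53.9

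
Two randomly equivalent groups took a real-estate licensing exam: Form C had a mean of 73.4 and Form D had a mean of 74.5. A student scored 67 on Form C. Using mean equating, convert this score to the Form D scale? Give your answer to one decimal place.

Mean equating: y = x + (M_Y − M_X) = 67 + (74.5 − 73.4) = 68.1

68.1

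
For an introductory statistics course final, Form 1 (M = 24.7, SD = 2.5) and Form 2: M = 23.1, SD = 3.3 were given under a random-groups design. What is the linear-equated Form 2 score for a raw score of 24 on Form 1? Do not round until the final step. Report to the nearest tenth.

22.2

Linear equating: y = (SD_Y/SD_X)(x − M_X) + M_Y
y = (3.3/2.5)(24 − 24.7) + 23.1
y = 1.320000 × -0.7 + 23.1 = -0.9240 + 23.1 = 22.2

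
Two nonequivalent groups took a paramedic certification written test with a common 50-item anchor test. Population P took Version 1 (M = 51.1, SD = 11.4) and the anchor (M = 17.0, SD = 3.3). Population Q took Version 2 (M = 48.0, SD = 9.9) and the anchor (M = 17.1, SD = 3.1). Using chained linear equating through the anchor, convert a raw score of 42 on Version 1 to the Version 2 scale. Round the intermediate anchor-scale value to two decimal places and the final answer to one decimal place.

39.3

Version 1 → anchor (Population P): v = (3.3/11.4)(42 − 51.1) + 17.0 = 14.37
anchor → Version 2 (Population Q): y = (9.9/3.1)(14.37 − 17.1) + 48.0 = 39.3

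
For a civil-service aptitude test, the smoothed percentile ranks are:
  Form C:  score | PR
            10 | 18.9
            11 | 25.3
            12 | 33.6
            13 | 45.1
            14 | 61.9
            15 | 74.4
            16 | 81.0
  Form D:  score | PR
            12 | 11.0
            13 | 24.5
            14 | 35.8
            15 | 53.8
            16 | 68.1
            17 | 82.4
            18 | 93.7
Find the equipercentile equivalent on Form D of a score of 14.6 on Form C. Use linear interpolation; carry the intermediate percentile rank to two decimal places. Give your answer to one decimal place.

16.1

PR of 14.6 on Form C: 61.9 + (14.6 − 14)/(15 − 14) × (74.4 − 61.9) = 69.40
On Form D, PR 69.40 falls between score 16 (PR 68.1) and 17 (PR 82.4).
Interpolate: 16 + (69.40 − 68.1)/(82.4 − 68.1) × (17 − 16) = 16.1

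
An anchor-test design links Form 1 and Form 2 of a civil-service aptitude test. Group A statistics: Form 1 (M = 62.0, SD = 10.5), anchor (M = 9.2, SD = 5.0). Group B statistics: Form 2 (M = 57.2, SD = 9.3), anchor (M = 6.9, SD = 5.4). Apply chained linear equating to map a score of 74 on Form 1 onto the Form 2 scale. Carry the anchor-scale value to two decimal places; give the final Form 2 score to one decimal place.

Form 1 → anchor (Group A): v = (5.0/10.5)(74 − 62.0) + 9.2 = 14.91
anchor → Form 2 (Group B): y = (9.3/5.4)(14.91 − 6.9) + 57.2 = 71.0

71.0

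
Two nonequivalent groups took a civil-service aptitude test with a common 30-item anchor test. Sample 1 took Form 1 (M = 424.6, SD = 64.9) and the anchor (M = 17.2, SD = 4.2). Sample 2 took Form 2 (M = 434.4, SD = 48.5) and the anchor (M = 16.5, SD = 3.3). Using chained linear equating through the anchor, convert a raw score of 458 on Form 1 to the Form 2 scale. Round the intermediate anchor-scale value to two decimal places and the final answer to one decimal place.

476.4

Form 1 → anchor (Sample 1): v = (4.2/64.9)(458 − 424.6) + 17.2 = 19.36
anchor → Form 2 (Sample 2): y = (48.5/3.3)(19.36 − 16.5) + 434.4 = 476.4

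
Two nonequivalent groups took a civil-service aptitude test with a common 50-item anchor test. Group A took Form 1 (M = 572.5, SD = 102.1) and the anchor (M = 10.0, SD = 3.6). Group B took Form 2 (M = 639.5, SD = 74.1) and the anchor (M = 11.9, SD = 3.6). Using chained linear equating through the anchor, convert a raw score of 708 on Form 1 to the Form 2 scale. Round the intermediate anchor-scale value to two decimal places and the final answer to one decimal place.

698.8

Form 1 → anchor (Group A): v = (3.6/102.1)(708 − 572.5) + 10.0 = 14.78
anchor → Form 2 (Group B): y = (74.1/3.6)(14.78 − 11.9) + 639.5 = 698.8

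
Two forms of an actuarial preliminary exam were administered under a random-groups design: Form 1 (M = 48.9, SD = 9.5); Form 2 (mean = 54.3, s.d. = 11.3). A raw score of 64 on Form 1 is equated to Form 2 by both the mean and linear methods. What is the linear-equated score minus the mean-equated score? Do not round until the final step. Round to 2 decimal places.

Mean-equated: 64 + (54.3 − 48.9) = 69.40
Linear-equated: (11.3/9.5)(64 − 48.9) + 54.3 = 72.261
Difference = 72.261 − 69.40 = 2.86

2.86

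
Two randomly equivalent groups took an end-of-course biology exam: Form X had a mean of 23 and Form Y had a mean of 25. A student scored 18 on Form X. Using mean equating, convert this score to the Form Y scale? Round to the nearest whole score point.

Mean equating: y = x + (M_Y − M_X) = 18 + (25 − 23) = 20

20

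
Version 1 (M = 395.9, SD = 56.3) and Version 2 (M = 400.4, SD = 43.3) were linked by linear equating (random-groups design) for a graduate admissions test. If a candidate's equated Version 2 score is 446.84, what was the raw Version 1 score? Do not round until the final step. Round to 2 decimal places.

Invert y = (SD_Y/SD_X)(x − M_X) + M_Y:
x = (SD_X/SD_Y)(y − M_Y) + M_X = (56.3/43.3)(446.84 − 400.4) + 395.9
x = 1.300231 × 46.440 + 395.9 = 456.28

456.28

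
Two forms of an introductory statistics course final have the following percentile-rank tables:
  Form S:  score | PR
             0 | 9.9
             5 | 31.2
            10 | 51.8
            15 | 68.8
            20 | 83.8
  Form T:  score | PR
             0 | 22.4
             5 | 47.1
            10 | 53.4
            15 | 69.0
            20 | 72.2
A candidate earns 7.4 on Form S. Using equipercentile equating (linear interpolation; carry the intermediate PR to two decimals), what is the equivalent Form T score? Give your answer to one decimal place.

3.8

PR of 7.4 on Form S: 31.2 + (7.4 − 5)/(10 − 5) × (51.8 − 31.2) = 41.09
On Form T, PR 41.09 falls between score 0 (PR 22.4) and 5 (PR 47.1).
Interpolate: 0 + (41.09 − 22.4)/(47.1 − 22.4) × (5 − 0) = 3.8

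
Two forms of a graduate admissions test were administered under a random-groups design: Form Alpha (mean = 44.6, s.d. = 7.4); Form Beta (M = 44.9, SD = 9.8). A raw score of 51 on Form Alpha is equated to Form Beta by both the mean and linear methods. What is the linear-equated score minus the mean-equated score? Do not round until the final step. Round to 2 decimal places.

Mean-equated: 51 + (44.9 − 44.6) = 51.30
Linear-equated: (9.8/7.4)(51 − 44.6) + 44.9 = 53.376
Difference = 53.376 − 51.30 = 2.08

2.08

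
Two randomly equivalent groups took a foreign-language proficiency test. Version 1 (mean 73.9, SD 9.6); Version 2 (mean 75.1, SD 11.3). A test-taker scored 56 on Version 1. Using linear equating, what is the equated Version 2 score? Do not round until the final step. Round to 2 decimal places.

Linear equating: y = (SD_Y/SD_X)(x − M_X) + M_Y
y = (11.3/9.6)(56 − 73.9) + 75.1
y = 1.177083 × -17.9 + 75.1 = -21.0698 + 75.1 = 54.03

54.03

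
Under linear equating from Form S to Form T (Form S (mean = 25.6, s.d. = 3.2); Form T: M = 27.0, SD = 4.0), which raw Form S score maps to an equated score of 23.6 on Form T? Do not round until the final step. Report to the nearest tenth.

Invert y = (SD_Y/SD_X)(x − M_X) + M_Y:
x = (SD_X/SD_Y)(y − M_Y) + M_X = (3.2/4.0)(23.6 − 27.0) + 25.6
x = 0.800000 × -3.400 + 25.6 = 22.9

22.9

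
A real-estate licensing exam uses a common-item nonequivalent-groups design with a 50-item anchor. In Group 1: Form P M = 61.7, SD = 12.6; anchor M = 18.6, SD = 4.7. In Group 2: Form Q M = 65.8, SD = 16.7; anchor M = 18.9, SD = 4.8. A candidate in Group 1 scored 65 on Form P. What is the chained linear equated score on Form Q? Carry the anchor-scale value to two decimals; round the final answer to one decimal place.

Form P → anchor (Group 1): v = (4.7/12.6)(65 − 61.7) + 18.6 = 19.83
anchor → Form Q (Group 2): y = (16.7/4.8)(19.83 − 18.9) + 65.8 = 69.0

69.0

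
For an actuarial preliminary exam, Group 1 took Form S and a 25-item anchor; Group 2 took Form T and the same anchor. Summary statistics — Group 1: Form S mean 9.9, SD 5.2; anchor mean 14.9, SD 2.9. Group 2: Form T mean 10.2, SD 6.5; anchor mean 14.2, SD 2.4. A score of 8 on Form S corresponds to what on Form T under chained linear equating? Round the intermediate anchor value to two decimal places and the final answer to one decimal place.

Form S → anchor (Group 1): v = (2.9/5.2)(8 − 9.9) + 14.9 = 13.84
anchor → Form T (Group 2): y = (6.5/2.4)(13.84 − 14.2) + 10.2 = 9.2

9.2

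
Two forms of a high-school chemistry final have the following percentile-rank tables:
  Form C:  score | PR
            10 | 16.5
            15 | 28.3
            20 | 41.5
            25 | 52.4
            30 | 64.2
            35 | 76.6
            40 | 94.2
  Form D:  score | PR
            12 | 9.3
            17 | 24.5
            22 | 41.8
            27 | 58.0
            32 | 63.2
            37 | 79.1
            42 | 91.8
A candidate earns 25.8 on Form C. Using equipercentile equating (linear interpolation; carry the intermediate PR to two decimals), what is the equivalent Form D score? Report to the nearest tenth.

PR of 25.8 on Form C: 52.4 + (25.8 − 25)/(30 − 25) × (64.2 − 52.4) = 54.29
On Form D, PR 54.29 falls between score 22 (PR 41.8) and 27 (PR 58.0).
Interpolate: 22 + (54.29 − 41.8)/(58.0 − 41.8) × (27 − 22) = 25.9

25.9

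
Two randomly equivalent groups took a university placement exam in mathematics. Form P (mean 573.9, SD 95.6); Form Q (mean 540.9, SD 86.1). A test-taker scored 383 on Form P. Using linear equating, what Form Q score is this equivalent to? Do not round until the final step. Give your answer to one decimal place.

369.0

Linear equating: y = (SD_Y/SD_X)(x − M_X) + M_Y
y = (86.1/95.6)(383 − 573.9) + 540.9
y = 0.900628 × -190.9 + 540.9 = -171.9298 + 540.9 = 369.0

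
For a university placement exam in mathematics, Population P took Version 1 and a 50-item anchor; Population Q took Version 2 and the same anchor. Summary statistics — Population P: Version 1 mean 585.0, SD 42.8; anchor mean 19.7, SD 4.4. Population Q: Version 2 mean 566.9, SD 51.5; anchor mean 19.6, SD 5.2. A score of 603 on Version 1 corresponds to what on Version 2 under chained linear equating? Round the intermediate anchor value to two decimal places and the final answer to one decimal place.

586.2

Version 1 → anchor (Population P): v = (4.4/42.8)(603 − 585.0) + 19.7 = 21.55
anchor → Version 2 (Population Q): y = (51.5/5.2)(21.55 − 19.6) + 566.9 = 586.2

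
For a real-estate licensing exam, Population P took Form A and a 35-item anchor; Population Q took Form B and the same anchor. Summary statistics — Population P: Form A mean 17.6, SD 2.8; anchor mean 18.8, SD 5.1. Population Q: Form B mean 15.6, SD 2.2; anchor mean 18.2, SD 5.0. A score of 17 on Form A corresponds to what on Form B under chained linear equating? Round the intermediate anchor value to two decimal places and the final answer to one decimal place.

Form A → anchor (Population P): v = (5.1/2.8)(17 − 17.6) + 18.8 = 17.71
anchor → Form B (Population Q): y = (2.2/5.0)(17.71 − 18.2) + 15.6 = 15.4

15.4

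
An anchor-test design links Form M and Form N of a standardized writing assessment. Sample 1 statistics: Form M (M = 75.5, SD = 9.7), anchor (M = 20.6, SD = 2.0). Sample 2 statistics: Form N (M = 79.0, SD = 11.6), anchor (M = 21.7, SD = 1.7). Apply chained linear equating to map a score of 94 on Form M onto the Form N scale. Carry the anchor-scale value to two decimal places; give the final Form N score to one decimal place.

97.5

Form M → anchor (Sample 1): v = (2.0/9.7)(94 − 75.5) + 20.6 = 24.41
anchor → Form N (Sample 2): y = (11.6/1.7)(24.41 − 21.7) + 79.0 = 97.5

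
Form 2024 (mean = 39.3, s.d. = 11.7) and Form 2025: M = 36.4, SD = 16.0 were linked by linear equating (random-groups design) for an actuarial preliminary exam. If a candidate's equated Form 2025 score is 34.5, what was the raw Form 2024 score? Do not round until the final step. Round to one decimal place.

Invert y = (SD_Y/SD_X)(x − M_X) + M_Y:
x = (SD_X/SD_Y)(y − M_Y) + M_X = (11.7/16.0)(34.5 − 36.4) + 39.3
x = 0.731250 × -1.900 + 39.3 = 37.9

37.9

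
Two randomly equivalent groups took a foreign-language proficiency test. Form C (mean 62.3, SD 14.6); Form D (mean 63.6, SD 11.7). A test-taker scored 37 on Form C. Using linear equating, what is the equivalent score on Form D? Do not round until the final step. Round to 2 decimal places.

Linear equating: y = (SD_Y/SD_X)(x − M_X) + M_Y
y = (11.7/14.6)(37 − 62.3) + 63.6
y = 0.801370 × -25.3 + 63.6 = -20.2747 + 63.6 = 43.33

43.33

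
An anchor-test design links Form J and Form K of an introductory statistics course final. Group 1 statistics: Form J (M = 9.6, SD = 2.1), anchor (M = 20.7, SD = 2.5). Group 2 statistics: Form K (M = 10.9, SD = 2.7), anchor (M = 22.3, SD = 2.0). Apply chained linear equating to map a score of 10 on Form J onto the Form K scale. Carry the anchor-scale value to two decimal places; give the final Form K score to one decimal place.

9.4

Form J → anchor (Group 1): v = (2.5/2.1)(10 − 9.6) + 20.7 = 21.18
anchor → Form K (Group 2): y = (2.7/2.0)(21.18 − 22.3) + 10.9 = 9.4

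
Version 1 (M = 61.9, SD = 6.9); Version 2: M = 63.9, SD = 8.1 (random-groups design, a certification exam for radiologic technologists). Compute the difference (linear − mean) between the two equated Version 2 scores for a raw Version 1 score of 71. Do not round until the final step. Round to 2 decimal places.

1.58

Mean-equated: 71 + (63.9 − 61.9) = 73.00
Linear-equated: (8.1/6.9)(71 − 61.9) + 63.9 = 74.583
Difference = 74.583 − 73.00 = 1.58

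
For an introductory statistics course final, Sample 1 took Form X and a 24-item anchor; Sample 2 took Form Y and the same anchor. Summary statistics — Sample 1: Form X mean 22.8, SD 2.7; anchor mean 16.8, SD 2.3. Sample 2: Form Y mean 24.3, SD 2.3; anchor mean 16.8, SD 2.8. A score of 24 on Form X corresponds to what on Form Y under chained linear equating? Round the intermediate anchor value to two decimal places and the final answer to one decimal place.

25.1

Form X → anchor (Sample 1): v = (2.3/2.7)(24 − 22.8) + 16.8 = 17.82
anchor → Form Y (Sample 2): y = (2.3/2.8)(17.82 − 16.8) + 24.3 = 25.1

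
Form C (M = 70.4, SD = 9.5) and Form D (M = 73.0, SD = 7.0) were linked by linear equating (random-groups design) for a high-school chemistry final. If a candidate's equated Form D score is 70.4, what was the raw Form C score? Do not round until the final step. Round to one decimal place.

Invert y = (SD_Y/SD_X)(x − M_X) + M_Y:
x = (SD_X/SD_Y)(y − M_Y) + M_X = (9.5/7.0)(70.4 − 73.0) + 70.4
x = 1.357143 × -2.600 + 70.4 = 66.9

66.9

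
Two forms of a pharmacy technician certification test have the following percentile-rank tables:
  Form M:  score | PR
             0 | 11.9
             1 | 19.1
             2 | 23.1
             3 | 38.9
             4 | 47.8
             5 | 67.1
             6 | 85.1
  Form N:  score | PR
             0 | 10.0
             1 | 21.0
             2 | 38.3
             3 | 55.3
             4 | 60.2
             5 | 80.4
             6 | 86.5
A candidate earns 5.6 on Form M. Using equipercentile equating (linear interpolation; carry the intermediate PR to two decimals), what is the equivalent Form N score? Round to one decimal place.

4.9

PR of 5.6 on Form M: 67.1 + (5.6 − 5)/(6 − 5) × (85.1 − 67.1) = 77.90
On Form N, PR 77.90 falls between score 4 (PR 60.2) and 5 (PR 80.4).
Interpolate: 4 + (77.90 − 60.2)/(80.4 − 60.2) × (5 − 4) = 4.9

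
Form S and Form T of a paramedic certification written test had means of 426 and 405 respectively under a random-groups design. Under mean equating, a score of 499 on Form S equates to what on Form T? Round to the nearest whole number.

478

Mean equating: y = x + (M_Y − M_X) = 499 + (405 − 426) = 478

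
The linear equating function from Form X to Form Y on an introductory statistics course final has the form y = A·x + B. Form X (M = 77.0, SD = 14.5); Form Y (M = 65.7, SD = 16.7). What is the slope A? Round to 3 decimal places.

A = SD_Y / SD_X = 16.7 / 14.5 = 1.152

1.152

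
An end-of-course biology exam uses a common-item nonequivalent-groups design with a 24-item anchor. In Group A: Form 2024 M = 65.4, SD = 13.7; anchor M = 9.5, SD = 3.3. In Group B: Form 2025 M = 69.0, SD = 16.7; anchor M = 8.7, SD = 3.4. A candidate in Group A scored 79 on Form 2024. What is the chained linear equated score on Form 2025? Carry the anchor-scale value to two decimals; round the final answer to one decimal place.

Form 2024 → anchor (Group A): v = (3.3/13.7)(79 − 65.4) + 9.5 = 12.78
anchor → Form 2025 (Group B): y = (16.7/3.4)(12.78 − 8.7) + 69.0 = 89.0

89.0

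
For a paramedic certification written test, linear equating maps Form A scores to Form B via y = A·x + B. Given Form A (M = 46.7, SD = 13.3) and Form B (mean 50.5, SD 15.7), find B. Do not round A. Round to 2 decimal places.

A = SD_Y / SD_X = 15.7 / 13.3 = 1.180451
B = M_Y − A·M_X = 50.5 − 1.180451 × 46.7 = -4.63

-4.63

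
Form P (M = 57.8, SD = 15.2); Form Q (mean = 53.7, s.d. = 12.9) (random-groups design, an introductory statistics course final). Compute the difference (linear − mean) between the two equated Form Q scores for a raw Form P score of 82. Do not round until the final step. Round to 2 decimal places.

Mean-equated: 82 + (53.7 − 57.8) = 77.90
Linear-equated: (12.9/15.2)(82 − 57.8) + 53.7 = 74.238
Difference = 74.238 − 77.90 = -3.66

-3.66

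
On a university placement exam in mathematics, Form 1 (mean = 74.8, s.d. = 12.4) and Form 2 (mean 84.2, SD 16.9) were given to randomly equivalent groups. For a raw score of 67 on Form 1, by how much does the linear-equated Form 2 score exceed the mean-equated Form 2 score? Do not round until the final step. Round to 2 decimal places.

Mean-equated: 67 + (84.2 − 74.8) = 76.40
Linear-equated: (16.9/12.4)(67 − 74.8) + 84.2 = 73.569
Difference = 73.569 − 76.40 = -2.83

-2.83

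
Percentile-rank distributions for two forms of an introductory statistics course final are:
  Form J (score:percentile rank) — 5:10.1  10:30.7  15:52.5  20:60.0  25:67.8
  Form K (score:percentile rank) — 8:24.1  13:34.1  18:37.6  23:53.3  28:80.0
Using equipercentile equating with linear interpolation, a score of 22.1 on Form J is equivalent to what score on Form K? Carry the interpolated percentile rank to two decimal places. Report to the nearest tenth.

24.9

PR of 22.1 on Form J: 60.0 + (22.1 − 20)/(25 − 20) × (67.8 − 60.0) = 63.28
On Form K, PR 63.28 falls between score 23 (PR 53.3) and 28 (PR 80.0).
Interpolate: 23 + (63.28 − 53.3)/(80.0 − 53.3) × (28 − 23) = 24.9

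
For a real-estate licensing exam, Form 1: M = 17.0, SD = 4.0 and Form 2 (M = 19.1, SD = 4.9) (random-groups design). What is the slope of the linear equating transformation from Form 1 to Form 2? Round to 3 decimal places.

A = SD_Y / SD_X = 4.9 / 4.0 = 1.225

1.225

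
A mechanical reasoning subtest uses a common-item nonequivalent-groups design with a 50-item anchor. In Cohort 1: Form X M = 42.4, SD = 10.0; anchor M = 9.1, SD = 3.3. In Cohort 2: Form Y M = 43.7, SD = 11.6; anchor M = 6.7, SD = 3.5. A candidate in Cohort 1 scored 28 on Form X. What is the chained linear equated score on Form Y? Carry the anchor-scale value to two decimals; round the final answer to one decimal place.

35.9

Form X → anchor (Cohort 1): v = (3.3/10.0)(28 − 42.4) + 9.1 = 4.35
anchor → Form Y (Cohort 2): y = (11.6/3.5)(4.35 − 6.7) + 43.7 = 35.9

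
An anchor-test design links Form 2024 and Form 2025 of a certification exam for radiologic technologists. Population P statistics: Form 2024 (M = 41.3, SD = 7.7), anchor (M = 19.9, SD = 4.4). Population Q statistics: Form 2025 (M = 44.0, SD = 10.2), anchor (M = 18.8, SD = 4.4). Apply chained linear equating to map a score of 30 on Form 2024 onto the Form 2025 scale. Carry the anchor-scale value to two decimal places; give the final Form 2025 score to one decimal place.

31.6

Form 2024 → anchor (Population P): v = (4.4/7.7)(30 − 41.3) + 19.9 = 13.44
anchor → Form 2025 (Population Q): y = (10.2/4.4)(13.44 − 18.8) + 44.0 = 31.6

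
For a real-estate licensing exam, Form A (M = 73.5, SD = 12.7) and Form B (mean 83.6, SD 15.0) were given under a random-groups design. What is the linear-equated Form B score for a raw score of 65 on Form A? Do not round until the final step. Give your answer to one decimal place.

73.6

Linear equating: y = (SD_Y/SD_X)(x − M_X) + M_Y
y = (15.0/12.7)(65 − 73.5) + 83.6
y = 1.181102 × -8.5 + 83.6 = -10.0394 + 83.6 = 73.6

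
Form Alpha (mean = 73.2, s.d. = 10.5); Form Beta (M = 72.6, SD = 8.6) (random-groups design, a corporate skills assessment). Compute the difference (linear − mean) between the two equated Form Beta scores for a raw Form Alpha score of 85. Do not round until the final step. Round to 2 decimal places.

Mean-equated: 85 + (72.6 − 73.2) = 84.40
Linear-equated: (8.6/10.5)(85 − 73.2) + 72.6 = 82.265
Difference = 82.265 − 84.40 = -2.14

-2.14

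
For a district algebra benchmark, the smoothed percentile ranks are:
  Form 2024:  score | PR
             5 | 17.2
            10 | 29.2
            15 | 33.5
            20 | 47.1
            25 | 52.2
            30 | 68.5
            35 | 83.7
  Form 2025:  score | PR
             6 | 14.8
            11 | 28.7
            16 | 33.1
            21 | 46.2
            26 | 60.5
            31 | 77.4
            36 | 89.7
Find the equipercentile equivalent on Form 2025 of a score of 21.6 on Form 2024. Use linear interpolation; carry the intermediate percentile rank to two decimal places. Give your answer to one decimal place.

PR of 21.6 on Form 2024: 47.1 + (21.6 − 20)/(25 − 20) × (52.2 − 47.1) = 48.73
On Form 2025, PR 48.73 falls between score 21 (PR 46.2) and 26 (PR 60.5).
Interpolate: 21 + (48.73 − 46.2)/(60.5 − 46.2) × (26 − 21) = 21.9

21.9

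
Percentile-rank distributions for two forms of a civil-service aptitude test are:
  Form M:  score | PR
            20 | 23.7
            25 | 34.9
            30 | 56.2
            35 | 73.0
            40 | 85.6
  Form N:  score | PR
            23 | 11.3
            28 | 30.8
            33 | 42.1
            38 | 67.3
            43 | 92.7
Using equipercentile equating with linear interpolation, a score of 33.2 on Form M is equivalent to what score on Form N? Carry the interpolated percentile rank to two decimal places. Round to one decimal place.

37.9

PR of 33.2 on Form M: 56.2 + (33.2 − 30)/(35 − 30) × (73.0 − 56.2) = 66.95
On Form N, PR 66.95 falls between score 33 (PR 42.1) and 38 (PR 67.3).
Interpolate: 33 + (66.95 − 42.1)/(67.3 − 42.1) × (38 − 33) = 37.9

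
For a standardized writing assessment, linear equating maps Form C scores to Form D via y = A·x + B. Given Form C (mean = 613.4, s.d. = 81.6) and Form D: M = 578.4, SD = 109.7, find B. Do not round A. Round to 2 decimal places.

A = SD_Y / SD_X = 109.7 / 81.6 = 1.344363
B = M_Y − A·M_X = 578.4 − 1.344363 × 613.4 = -246.23

-246.23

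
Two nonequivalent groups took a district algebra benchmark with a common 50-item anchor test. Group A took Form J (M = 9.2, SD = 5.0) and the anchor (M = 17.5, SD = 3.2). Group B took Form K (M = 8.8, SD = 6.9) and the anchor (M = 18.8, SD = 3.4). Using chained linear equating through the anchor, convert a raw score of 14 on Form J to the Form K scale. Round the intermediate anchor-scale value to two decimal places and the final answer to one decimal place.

12.4

Form J → anchor (Group A): v = (3.2/5.0)(14 − 9.2) + 17.5 = 20.57
anchor → Form K (Group B): y = (6.9/3.4)(20.57 − 18.8) + 8.8 = 12.4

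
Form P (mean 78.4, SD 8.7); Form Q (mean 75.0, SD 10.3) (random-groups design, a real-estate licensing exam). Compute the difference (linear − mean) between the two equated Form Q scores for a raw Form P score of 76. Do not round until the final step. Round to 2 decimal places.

-0.44

Mean-equated: 76 + (75.0 − 78.4) = 72.60
Linear-equated: (10.3/8.7)(76 − 78.4) + 75.0 = 72.159
Difference = 72.159 − 72.60 = -0.44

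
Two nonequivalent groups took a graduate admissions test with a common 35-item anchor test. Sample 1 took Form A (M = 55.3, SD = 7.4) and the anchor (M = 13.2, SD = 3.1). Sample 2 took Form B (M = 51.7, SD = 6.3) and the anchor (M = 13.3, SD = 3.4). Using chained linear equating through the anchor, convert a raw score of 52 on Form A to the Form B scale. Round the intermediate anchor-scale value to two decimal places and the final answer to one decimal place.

Form A → anchor (Sample 1): v = (3.1/7.4)(52 − 55.3) + 13.2 = 11.82
anchor → Form B (Sample 2): y = (6.3/3.4)(11.82 − 13.3) + 51.7 = 49.0

49.0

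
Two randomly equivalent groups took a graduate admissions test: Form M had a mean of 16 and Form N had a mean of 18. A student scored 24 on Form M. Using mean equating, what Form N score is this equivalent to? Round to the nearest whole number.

Mean equating: y = x + (M_Y − M_X) = 24 + (18 − 16) = 26

26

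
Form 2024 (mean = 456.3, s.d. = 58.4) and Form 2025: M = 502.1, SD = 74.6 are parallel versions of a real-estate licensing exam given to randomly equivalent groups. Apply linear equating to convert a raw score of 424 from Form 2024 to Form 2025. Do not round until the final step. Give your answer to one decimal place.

460.8

Linear equating: y = (SD_Y/SD_X)(x − M_X) + M_Y
y = (74.6/58.4)(424 − 456.3) + 502.1
y = 1.277397 × -32.3 + 502.1 = -41.2599 + 502.1 = 460.8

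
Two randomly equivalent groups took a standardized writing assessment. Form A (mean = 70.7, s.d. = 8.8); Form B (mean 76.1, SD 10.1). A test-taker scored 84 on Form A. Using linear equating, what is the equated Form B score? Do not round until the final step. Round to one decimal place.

Linear equating: y = (SD_Y/SD_X)(x − M_X) + M_Y
y = (10.1/8.8)(84 − 70.7) + 76.1
y = 1.147727 × 13.3 + 76.1 = 15.2648 + 76.1 = 91.4

91.4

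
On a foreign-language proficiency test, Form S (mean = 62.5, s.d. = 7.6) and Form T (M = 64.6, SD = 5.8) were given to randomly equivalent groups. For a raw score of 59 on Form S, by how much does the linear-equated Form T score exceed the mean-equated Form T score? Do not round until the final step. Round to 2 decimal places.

Mean-equated: 59 + (64.6 − 62.5) = 61.10
Linear-equated: (5.8/7.6)(59 − 62.5) + 64.6 = 61.929
Difference = 61.929 − 61.10 = 0.83

0.83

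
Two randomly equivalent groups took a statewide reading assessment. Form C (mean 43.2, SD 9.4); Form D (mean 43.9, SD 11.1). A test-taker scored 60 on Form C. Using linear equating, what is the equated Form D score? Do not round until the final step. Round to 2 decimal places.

Linear equating: y = (SD_Y/SD_X)(x − M_X) + M_Y
y = (11.1/9.4)(60 − 43.2) + 43.9
y = 1.180851 × 16.8 + 43.9 = 19.8383 + 43.9 = 63.74

63.74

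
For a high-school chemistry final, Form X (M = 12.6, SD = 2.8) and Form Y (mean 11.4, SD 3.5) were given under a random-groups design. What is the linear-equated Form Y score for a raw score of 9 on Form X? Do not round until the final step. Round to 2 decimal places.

Linear equating: y = (SD_Y/SD_X)(x − M_X) + M_Y
y = (3.5/2.8)(9 − 12.6) + 11.4
y = 1.250000 × -3.6 + 11.4 = -4.5000 + 11.4 = 6.90

6.90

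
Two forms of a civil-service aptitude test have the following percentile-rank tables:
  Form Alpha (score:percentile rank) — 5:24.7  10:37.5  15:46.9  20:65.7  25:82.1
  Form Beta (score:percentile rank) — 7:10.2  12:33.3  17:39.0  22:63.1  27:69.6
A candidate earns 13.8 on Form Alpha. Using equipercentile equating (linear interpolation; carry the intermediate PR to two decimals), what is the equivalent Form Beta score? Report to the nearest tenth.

18.2

PR of 13.8 on Form Alpha: 37.5 + (13.8 − 10)/(15 − 10) × (46.9 − 37.5) = 44.64
On Form Beta, PR 44.64 falls between score 17 (PR 39.0) and 22 (PR 63.1).
Interpolate: 17 + (44.64 − 39.0)/(63.1 − 39.0) × (22 − 17) = 18.2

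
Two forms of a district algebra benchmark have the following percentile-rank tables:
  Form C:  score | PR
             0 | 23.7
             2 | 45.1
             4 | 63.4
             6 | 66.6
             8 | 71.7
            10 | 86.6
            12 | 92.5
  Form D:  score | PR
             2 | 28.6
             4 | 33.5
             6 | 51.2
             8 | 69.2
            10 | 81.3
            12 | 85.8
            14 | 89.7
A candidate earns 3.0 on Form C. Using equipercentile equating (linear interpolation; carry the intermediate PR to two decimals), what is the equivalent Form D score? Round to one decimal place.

PR of 3.0 on Form C: 45.1 + (3.0 − 2)/(4 − 2) × (63.4 − 45.1) = 54.25
On Form D, PR 54.25 falls between score 6 (PR 51.2) and 8 (PR 69.2).
Interpolate: 6 + (54.25 − 51.2)/(69.2 − 51.2) × (8 − 6) = 6.3

6.3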